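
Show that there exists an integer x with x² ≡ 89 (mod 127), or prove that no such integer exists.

There is no such integer.

Apply Euler's criterion with the prime 127: 89 is a quadratic residue iff 89^63 ≡ 1 (mod 127), and a non-residue iff it is ≡ −1.
Repeated squaring mod 127: 89^2 = 7921 ≡ 47; 89^4 ≡ 47² = 2209 ≡ 50; 89^8 ≡ 50² = 2500 ≡ 87; 89^16 ≡ 87² = 7569 ≡ 76; 89^32 ≡ 76² = 5776 ≡ 61.
Since 63 = 32 + 16 + 8 + 4 + 2 + 1, 89^63 ≡ 61 · 76 · 87 · 50 · 47 · 89; multiplying out mod 127: 61·76 = 4636 ≡ 64, then 64·87 = 5568 ≡ 107, then 107·50 = 5350 ≡ 16, then 16·47 = 752 ≡ 117, then 117·89 = 10413 ≡ 126. Thus 89^63 ≡ 126 ≡ −1 (mod 127).
By Euler's criterion 89 is a quadratic non-residue mod 127: no x satisfies x² ≡ 89 (mod 127).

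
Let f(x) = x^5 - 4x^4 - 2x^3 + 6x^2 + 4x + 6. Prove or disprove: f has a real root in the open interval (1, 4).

f(1) = 11 and f(4) = -10, which have opposite signs.
As a polynomial, f is continuous on every closed interval.
By the Intermediate Value Theorem, f takes the value 0 somewhere in the open interval.

Such a root exists.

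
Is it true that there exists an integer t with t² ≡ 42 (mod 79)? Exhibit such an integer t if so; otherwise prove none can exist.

Take t = 68. Then 68² = 4624 = 58·79 + 42, so 68² ≡ 42 (mod 79).

t = 68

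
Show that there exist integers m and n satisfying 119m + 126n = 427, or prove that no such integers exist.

m = 11, n = -7

gcd(119, 126) = 7, and 7 divides 427, so integer solutions exist.
Dividing through by 7 reduces the equation to 17m + 18n = 61.
Dividing repeatedly: 18 = 1·17 + 1, 17 = 17·1 + 0.
Back-substituting, 1 = 18 − 1·17; that is, 17·(-1) + 18·1 = 1.
Scaling by 61 gives the particular solution (m, n) = (-61, 61).
The general solution is m = -61 + 18k, n = 61 − 17k; taking k = 4 gives the smaller pair m = 11, n = -7.
Indeed 119·11 + 126·(-7) = 1309 − 882 = 427.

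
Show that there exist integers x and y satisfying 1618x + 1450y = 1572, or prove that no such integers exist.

x = 579, y = -645

Since gcd(1618, 1450) = 2 and 1572 = 2·786, Bézout's identity guarantees a solution.
Dividing through by 2 reduces the equation to 809x + 725y = 786.
Euclidean algorithm: 809 = 1·725 + 84, 725 = 8·84 + 53, 84 = 1·53 + 31, 53 = 1·31 + 22, 31 = 1·22 + 9, 22 = 2·9 + 4, 9 = 2·4 + 1, 4 = 4·1 + 0.
Unwinding: 1 = 9 − 2·4 = 9 − 2·(22 − 2·9) = −2·22 + 5·9 = −2·22 + 5·(31 − 1·22) = 5·31 − 7·22 = 5·31 − 7·(53 − 1·31) = −7·53 + 12·31 = −7·53 + 12·(84 − 1·53) = 12·84 − 19·53 = 12·84 − 19·(725 − 8·84) = −19·725 + 164·84 = −19·725 + 164·(809 − 1·725) = 164·809 − 183·725, i.e. 809·164 + 725·(-183) = 1.
Times 786: 809·128904 + 725·(-143838) = 786, so (128904, -143838) solves it.
The general solution is x = 128904 + 725k, y = -143838 − 809k; taking k = -177 gives the smaller pair x = 579, y = -645.
Indeed 1618·579 + 1450·(-645) = 936822 − 935250 = 1572.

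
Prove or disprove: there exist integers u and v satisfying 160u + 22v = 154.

u = 0, v = 7

Every value of 160u + 22v is a multiple of gcd(160, 22) = 2; since 2 ∣ 154, solutions exist.
Dividing through by 2 reduces the equation to 80u + 11v = 77.
Dividing repeatedly: 80 = 7·11 + 3, 11 = 3·3 + 2, 3 = 1·2 + 1, 2 = 2·1 + 0.
Unwinding: 1 = 3 − 1·2 = 3 − (11 − 3·3) = −11 + 4·3 = −11 + 4·(80 − 7·11) = 4·80 − 29·11, i.e. 80·4 + 11·(-29) = 1.
Scaling by 77 gives the particular solution (u, v) = (308, -2233).
Shifting by a multiple of (11, −80) keeps it a solution: u = 308 − 28·11 = 0, v = -2233 + 28·80 = 7.
Indeed 160·0 + 22·7 = 0 + 154 = 154.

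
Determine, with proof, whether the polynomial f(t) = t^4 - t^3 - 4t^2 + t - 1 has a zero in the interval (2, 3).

f(2) = -7 and f(3) = 20, which have opposite signs.
f is continuous everywhere (it is a polynomial), in particular on [2, 3].
By the Intermediate Value Theorem f must vanish at some point of (2, 3).

Such a root exists.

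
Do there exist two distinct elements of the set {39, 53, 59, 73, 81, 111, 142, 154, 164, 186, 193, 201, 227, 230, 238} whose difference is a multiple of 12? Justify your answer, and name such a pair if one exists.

Both 39 and 111 leave remainder 3 on division by 12; their difference 72 = 6·12 is a multiple of 12.

Yes: 39 and 111.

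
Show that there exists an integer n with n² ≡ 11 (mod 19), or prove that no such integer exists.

n = 7

Take n = 7. Then 7² = 49 = 2·19 + 11, so 7² ≡ 11 (mod 19).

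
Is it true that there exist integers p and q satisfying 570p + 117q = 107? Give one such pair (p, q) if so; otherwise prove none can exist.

No such integers exist.

gcd(570, 117) = 3, so every integer of the form 570p + 117q is a multiple of 3.
But 107 = 3·35 + 2, so 3 ∤ 107.
Therefore 570p + 117q = 107 has no solution in integers.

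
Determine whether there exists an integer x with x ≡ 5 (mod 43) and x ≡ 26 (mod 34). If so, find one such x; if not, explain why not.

x = 1080

Since 43 and 34 share no common factor, CRT says the pair of congruences has a solution (unique mod 1462).
Write x = 5 + 43t and require 5 + 43t ≡ 26 (mod 34), i.e. 43t ≡ 21 (mod 34).
43 ≡ 9 (mod 34), so this reads 9t ≡ 21 (mod 34). Note 9·19 = 171 ≡ 1 (mod 34) (as 171 − 1 = 5·34), so 9⁻¹ ≡ 19.
Multiplying by 19: t ≡ 19·21 = 399 ≡ 25 (mod 34).
Taking t = 25 gives x = 5 + 43·25 = 1080.
Verify: 1080 = 25·43 + 5 and 1080 = 31·34 + 26. ✓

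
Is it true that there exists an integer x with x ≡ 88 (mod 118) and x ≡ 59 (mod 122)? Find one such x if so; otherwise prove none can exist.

gcd(118, 122) = 2. If x ≡ 88 (mod 118) and x ≡ 59 (mod 122), then x ≡ 88 (mod 2) and x ≡ 59 (mod 2).
But 88 mod 2 = 0 while 59 mod 2 = 1, a contradiction.
Hence the system has no solution.

No such integer exists.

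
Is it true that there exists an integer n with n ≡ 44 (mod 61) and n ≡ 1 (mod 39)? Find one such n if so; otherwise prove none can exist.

The moduli 61 and 39 are coprime, so by the Chinese Remainder Theorem a unique solution modulo 2379 exists.
Write n = 44 + 61t and require 44 + 61t ≡ 1 (mod 39), i.e. 61t ≡ 35 (mod 39).
61 ≡ 22 (mod 39), so this reads 22t ≡ 35 (mod 39). To invert 22 modulo 39: 39 = 1·22 + 17, 22 = 1·17 + 5, 17 = 3·5 + 2, 5 = 2·2 + 1, 2 = 2·1 + 0, and unwinding, 1 = 5 − 2·2 = 5 − 2·(17 − 3·5) = −2·17 + 7·5 = −2·17 + 7·(22 − 1·17) = 7·22 − 9·17 = 7·22 − 9·(39 − 1·22) = −9·39 + 16·22. Thus 22⁻¹ ≡ 16 (mod 39).
Therefore t ≡ 16·35 = 560 ≡ 14 (mod 39).
With t = 14: n = 44 + 61·14 = 898.
Indeed 898 ≡ 44 (mod 61) and 898 ≡ 1 (mod 39).

n = 898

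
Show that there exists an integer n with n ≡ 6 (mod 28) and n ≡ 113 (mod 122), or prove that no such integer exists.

gcd(28, 122) = 2. If n ≡ 6 (mod 28) and n ≡ 113 (mod 122), then n ≡ 6 (mod 2) and n ≡ 113 (mod 2).
However 6 ≡ 0 and 113 ≡ 1 (mod 2), and 0 ≠ 1.
So no integer satisfies both congruences.

No, no such integer exists.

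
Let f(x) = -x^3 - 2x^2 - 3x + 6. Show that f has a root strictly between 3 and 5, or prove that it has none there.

No such root exists.

f(3) = -48 and f(5) = -184, both negative.
The derivative f'(x) = -3x^2 - 4x - 3 is a quadratic with discriminant (-4)² − 4·(-3)·(-3) = -20 < 0; it never vanishes, so it is always negative (sign of the leading coefficient).
Hence f is strictly decreasing on ℝ, and in particular on [3, 5]. A strictly monotone function with same-sign endpoint values stays negative on the whole interval, so f has no zero in (3, 5).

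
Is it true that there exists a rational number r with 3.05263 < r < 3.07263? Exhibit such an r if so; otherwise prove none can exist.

r = 43/14

Look for a denominator N such that an integer falls strictly between N·3.05263 and N·3.07263. N = 14 works: 14·3.05263 = 42.73682 < 43 < 43.01682 = 14·3.07263.
So r = 43/14 works: it is a ratio of integers, and dividing 14·3.05263 < 43 < 14·3.07263 through by 14 gives 3.05263 < 43/14 < 3.07263.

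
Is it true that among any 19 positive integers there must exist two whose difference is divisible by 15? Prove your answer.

True.

Each integer lies in one of the 15 residue classes modulo 15.
With 19 integers and only 15 classes, the pigeonhole principle forces two of them, say a and b, into the same class.
Their difference a − b is then a multiple of 15.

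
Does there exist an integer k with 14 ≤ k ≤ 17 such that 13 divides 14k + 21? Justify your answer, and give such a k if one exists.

The values of 14k + 21 for k = 14, 15, 16, 17 are 217, 231, 245, 259; reduced mod 13 these are 9, 10, 11, 12.
Since 0 is absent from this list, 13 ∤ 14k + 21 for every k with 14 ≤ k ≤ 17.

There is no such integer k in that range.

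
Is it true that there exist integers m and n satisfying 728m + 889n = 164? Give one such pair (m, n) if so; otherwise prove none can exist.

No, no such integers exist.

gcd(728, 889) = 7, so every integer of the form 728m + 889n is a multiple of 7.
However 164 leaves remainder 3 on division by 7.
Therefore 728m + 889n = 164 has no solution in integers.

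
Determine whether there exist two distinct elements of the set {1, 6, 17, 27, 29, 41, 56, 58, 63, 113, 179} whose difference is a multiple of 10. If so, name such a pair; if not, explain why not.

1 and 41 are such a pair.

1 mod 10 = 1 and 41 mod 10 = 1, so 41 − 1 = 40 = 4·10.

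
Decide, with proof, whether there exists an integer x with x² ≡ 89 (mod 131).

x = 58

x = 58 works: 58² = 3364, and 3364 − 89 = 3275 = 25·131.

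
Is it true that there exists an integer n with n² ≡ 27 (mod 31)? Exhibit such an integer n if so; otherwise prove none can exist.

31 is prime, so by Euler's criterion 27 is a square mod 31 iff 27^((31−1)/2) = 27^15 ≡ 1 (mod 31).
Repeated squaring mod 31: 27^2 = 729 ≡ 16; 27^4 ≡ 16² = 256 ≡ 8; 27^8 ≡ 8² = 64 ≡ 2.
Since 15 = 8 + 4 + 2 + 1, 27^15 ≡ 2 · 8 · 16 · 27; multiplying out mod 31: 2·8 = 16 ≡ 16, then 16·16 = 256 ≡ 8, then 8·27 = 216 ≡ 30. Thus 27^15 ≡ 30 ≡ −1 (mod 31).
By Euler's criterion 27 is a quadratic non-residue mod 31: no n satisfies n² ≡ 27 (mod 31).

No such integer exists.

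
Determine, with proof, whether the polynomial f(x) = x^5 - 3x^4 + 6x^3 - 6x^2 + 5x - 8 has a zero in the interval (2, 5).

No such root exists.

f(2) = 10 and f(5) = 1867, both positive, so a sign-change argument is unavailable; we show f keeps this sign on the whole interval.
Shift to the endpoint 2: with x = 2 + u (0 < u < 3), one computes f(2 + u) = u^5 + 7u^4 + 22u^3 + 38u^2 + 37u + 10.
The nonzero coefficients here are all positive, so for u > 0 every term is positive (or zero), and the constant term 10 is strictly positive.
So f is strictly positive on (2, 5); no root exists in the interval.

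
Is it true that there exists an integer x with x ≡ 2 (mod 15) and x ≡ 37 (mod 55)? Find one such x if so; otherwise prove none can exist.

x = 92

gcd(15, 55) = 5. A simultaneous solution exists iff 2 ≡ 37 (mod 5); here 2 mod 5 = 2 = 37 mod 5, so it does.
The integers ≡ 2 (mod 15) are 2, 17, 32, 47, 62, 77, 92, …; their remainders mod 55 are 2, 17, 32, 47, 7, 22, 37, so x = 92 is the first that is ≡ 37 (mod 55).
Check: 92 mod 15 = 2, 92 mod 55 = 37. ✓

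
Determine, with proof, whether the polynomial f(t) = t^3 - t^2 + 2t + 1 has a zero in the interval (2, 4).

No.

f(2) = 9 and f(4) = 57, both positive.
The derivative f'(t) = 3t^2 - 2t + 2 is a quadratic with discriminant (-2)² − 4·3·2 = -20 < 0; it never vanishes, so it is always positive (sign of the leading coefficient).
Hence f is strictly increasing on ℝ, and in particular on [2, 4]. A strictly monotone function with same-sign endpoint values stays positive on the whole interval, so f has no zero in (2, 4).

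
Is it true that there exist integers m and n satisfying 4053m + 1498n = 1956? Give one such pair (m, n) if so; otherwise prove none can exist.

gcd(4053, 1498) = 7, so every integer of the form 4053m + 1498n is a multiple of 7.
However 1956 leaves remainder 3 on division by 7.
Hence no integers m, n satisfy the equation.

There are no such integers.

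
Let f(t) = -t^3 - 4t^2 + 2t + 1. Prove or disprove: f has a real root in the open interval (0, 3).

f(0) = 1 and f(3) = -56, which have opposite signs.
f is continuous everywhere (it is a polynomial), in particular on [0, 3].
By the Intermediate Value Theorem, f takes the value 0 somewhere in the open interval.

Such a root exists.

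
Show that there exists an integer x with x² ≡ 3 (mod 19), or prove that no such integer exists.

Squares mod 19 repeat after x = 9 (as (−x)² = x²); for x = 0..9 they are 0, 1, 4, 9, 16, 6, 17, 11, 7, 5.
So the quadratic residues mod 19 are {0, 1, 4, 5, 6, 7, 9, 11, 16, 17}, and 3 is not among them.
Hence no integer x has x² ≡ 3 (mod 19).

There is no such integer.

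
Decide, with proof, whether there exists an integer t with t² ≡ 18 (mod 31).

t = 24

t = 24 works: 24² = 576, and 576 − 18 = 558 = 18·31.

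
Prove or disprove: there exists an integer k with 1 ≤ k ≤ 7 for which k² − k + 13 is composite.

k = 2

At k = 2: 2² − 2 + 13 = 15 = 3·5, which is composite.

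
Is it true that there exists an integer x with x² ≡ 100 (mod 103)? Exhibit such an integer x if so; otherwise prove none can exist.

x = 93

Take x = 93. Then 93² = 8649 = 83·103 + 100, so 93² ≡ 100 (mod 103).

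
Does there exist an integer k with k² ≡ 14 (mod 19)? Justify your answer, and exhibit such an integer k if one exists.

No such integer exists.

Squares mod 19 repeat after k = 9 (as (−k)² = k²); for k = 0..9 they are 0, 1, 4, 9, 16, 6, 17, 11, 7, 5.
The set of squares mod 19 is therefore {0, 1, 4, 5, 6, 7, 9, 11, 16, 17}, which does not contain 14.
Hence no integer k has k² ≡ 14 (mod 19).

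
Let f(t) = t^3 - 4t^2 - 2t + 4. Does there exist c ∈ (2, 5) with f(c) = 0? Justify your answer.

f(2) = -8 and f(5) = 19, which have opposite signs.
Since f is a polynomial it is continuous on [2, 5].
By the Intermediate Value Theorem, f takes the value 0 somewhere in the open interval.

Yes, such a c exists.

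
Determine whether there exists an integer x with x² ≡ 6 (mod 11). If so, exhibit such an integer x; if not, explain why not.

No such integer exists.

Since (11 − x)² ≡ x² (mod 11), it suffices to square x = 0, 1, …, 5: the residues are 0, 1, 4, 9, 5, 3.
The set of squares mod 11 is therefore {0, 1, 3, 4, 5, 9}, which does not contain 6.
Therefore x² ≡ 6 (mod 11) has no solution.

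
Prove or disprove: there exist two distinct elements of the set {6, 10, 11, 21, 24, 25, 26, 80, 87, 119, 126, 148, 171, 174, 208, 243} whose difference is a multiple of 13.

Both 11 and 24 leave remainder 11 on division by 13; their difference 13 = 1·13 is a multiple of 13.

11 and 24 are such a pair.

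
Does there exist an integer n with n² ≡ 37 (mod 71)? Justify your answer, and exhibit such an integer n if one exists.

n = 26

Take n = 26. Then 26² = 676 = 9·71 + 37, so 26² ≡ 37 (mod 71).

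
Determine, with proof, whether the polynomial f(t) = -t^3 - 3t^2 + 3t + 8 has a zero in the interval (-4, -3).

f(-4) = 12 and f(-3) = -1, which have opposite signs.
f is continuous everywhere (it is a polynomial), in particular on [-4, -3].
By the Intermediate Value Theorem, f takes the value 0 somewhere in the open interval.

Such a root exists.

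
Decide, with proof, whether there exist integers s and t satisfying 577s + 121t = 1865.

s = 76, t = -347

Since gcd(577, 121) = 1, every integer is an integer combination of 577 and 121.
Euclidean algorithm: 577 = 4·121 + 93, 121 = 1·93 + 28, 93 = 3·28 + 9, 28 = 3·9 + 1, 9 = 9·1 + 0.
Back-substituting, 1 = 28 − 3·9 = 28 − 3·(93 − 3·28) = −3·93 + 10·28 = −3·93 + 10·(121 − 1·93) = 10·121 − 13·93 = 10·121 − 13·(577 − 4·121) = −13·577 + 62·121; that is, 577·(-13) + 121·62 = 1.
Multiplying through by 1865: s = (-13)·1865 = -24245, t = 62·1865 = 115630 is a solution.
Adding 201·121 to s and subtracting 201·577 from t gives the tidier solution (76, -347).
Indeed 577·76 + 121·(-347) = 43852 − 41987 = 1865.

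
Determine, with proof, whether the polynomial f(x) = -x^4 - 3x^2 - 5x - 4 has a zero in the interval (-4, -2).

No such root exists.

f(-4) = -288 and f(-2) = -22, both negative, so a sign-change argument is unavailable; we show f keeps this sign on the whole interval.
Shift to the endpoint -2: with x = -2 − u (0 < u < 2), one computes f(-2 − u) = -u^4 - 8u^3 - 27u^2 - 39u - 22.
All 5 nonzero coefficients of this polynomial in u are negative; hence for u > 0 the value is a sum of negative terms (the constant -22 among them).
So f is strictly negative on (-4, -2); no root exists in the interval.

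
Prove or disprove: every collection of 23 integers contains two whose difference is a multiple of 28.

Take the 23 consecutive integers 125, 126, …, 147: their residues mod 28 are all distinct because 23 ≤ 28.
Any two of them differ by at most 22 < 28 and by at least 1, so no difference is a multiple of 28.

No, the set {125, 126, 127, 128, 129, 130, 131, 132, 133, 134, 135, 136, 137, 138, 139, 140, 141, 142, 143, 144, 145, 146, 147} is a counterexample.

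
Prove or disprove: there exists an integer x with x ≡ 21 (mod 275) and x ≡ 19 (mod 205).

gcd(275, 205) = 5. If x ≡ 21 (mod 275) and x ≡ 19 (mod 205), then x ≡ 21 (mod 5) and x ≡ 19 (mod 5).
But 21 mod 5 = 1 while 19 mod 5 = 4, a contradiction.
So no integer satisfies both congruences.

No, no such integer exists.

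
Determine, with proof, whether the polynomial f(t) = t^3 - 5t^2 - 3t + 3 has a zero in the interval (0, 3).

f(0) = 3 and f(3) = -24, which have opposite signs.
As a polynomial, f is continuous on every closed interval.
By the Intermediate Value Theorem, f takes the value 0 somewhere in the open interval.

Yes, f has a root in the interval.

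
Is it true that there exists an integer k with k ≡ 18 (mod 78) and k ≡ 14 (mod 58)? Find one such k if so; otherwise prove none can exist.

k = 1812

gcd(78, 58) = 2. A simultaneous solution exists iff 18 ≡ 14 (mod 2); here 18 mod 2 = 0 = 14 mod 2, so it does.
Write k = 18 + 78t. Then 78t ≡ 14 − 18 ≡ 54 (mod 58); dividing through by 2 gives 39t ≡ 27 (mod 29).
39 ≡ 10 (mod 29), so this reads 10t ≡ 27 (mod 29). Note 10·3 = 30 ≡ 1 (mod 29) (as 30 − 1 = 1·29), so 10⁻¹ ≡ 3.
Therefore t ≡ 3·27 = 81 ≡ 23 (mod 29).
Then k = 18 + 78·23 = 1812.
Indeed 1812 ≡ 18 (mod 78) and 1812 ≡ 14 (mod 58).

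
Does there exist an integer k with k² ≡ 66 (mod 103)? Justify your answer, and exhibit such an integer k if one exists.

k = 13

k = 13 works: 13² = 169, and 169 − 66 = 103 = 1·103.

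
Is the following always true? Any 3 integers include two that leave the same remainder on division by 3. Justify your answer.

Try 3 consecutive integers, 9, 10, 11. Their remainders mod 3 are 0, 1, 2 — pairwise different, as any 3 ≤ 3 consecutive integers have distinct residues.
Hence this collection has no pair with equal remainders mod 3, disproving the claim.

No, the set {9, 10, 11} is a counterexample.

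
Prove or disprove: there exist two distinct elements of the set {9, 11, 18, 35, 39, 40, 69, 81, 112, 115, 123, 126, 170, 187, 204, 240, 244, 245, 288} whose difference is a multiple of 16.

Both 11 and 123 leave remainder 11 on division by 16; their difference 112 = 7·16 is a multiple of 16.

The pair (11, 123) works.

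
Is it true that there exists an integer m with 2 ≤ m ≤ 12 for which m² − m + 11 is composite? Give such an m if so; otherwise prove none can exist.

m = 12

At m = 12: 12² − 12 + 11 = 143 = 11·13, which is composite.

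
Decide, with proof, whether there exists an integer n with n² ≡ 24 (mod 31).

Apply Euler's criterion with the prime 31: 24 is a quadratic residue iff 24^15 ≡ 1 (mod 31), and a non-residue iff it is ≡ −1.
Repeated squaring mod 31: 24^2 = 576 ≡ 18; 24^4 ≡ 18² = 324 ≡ 14; 24^8 ≡ 14² = 196 ≡ 10.
Since 15 = 8 + 4 + 2 + 1, 24^15 ≡ 10 · 14 · 18 · 24; multiplying out mod 31: 10·14 = 140 ≡ 16, then 16·18 = 288 ≡ 9, then 9·24 = 216 ≡ 30. Thus 24^15 ≡ 30 ≡ −1 (mod 31).
By Euler's criterion 24 is a quadratic non-residue mod 31: no n satisfies n² ≡ 24 (mod 31).

No such integer exists.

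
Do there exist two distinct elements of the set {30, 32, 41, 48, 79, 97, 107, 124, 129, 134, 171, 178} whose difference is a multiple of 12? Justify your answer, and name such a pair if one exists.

There is no such pair.

Two integers differ by a multiple of 12 exactly when they have the same residue mod 12. The residues are 30↦6, 32↦8, 41↦5, 48↦0, 79↦7, 97↦1, 107↦11, 124↦4, 129↦9, 134↦2, 171↦3, 178↦10.
These 12 residues are pairwise different, hence no difference of two elements is divisible by 12.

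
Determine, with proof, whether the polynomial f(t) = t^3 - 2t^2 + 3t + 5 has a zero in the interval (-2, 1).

f(-2) = -17 and f(1) = 7, which have opposite signs.
As a polynomial, f is continuous on every closed interval.
By the Intermediate Value Theorem, f takes the value 0 somewhere in the open interval.

Such a root exists.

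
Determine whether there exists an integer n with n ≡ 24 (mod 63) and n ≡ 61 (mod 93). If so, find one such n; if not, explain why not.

gcd(63, 93) = 3. If n ≡ 24 (mod 63) and n ≡ 61 (mod 93), then n ≡ 24 (mod 3) and n ≡ 61 (mod 3).
These are incompatible: 24 − 61 = -37 is not divisible by 3.
Therefore no such n exists.

No such integer exists.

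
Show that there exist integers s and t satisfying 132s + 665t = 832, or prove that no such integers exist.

132 and 665 are coprime, so 132s + 665t ranges over all of ℤ.
Dividing repeatedly: 665 = 5·132 + 5, 132 = 26·5 + 2, 5 = 2·2 + 1, 2 = 2·1 + 0.
Back-substituting, 1 = 5 − 2·2 = 5 − 2·(132 − 26·5) = −2·132 + 53·5 = −2·132 + 53·(665 − 5·132) = 53·665 − 267·132; that is, 132·(-267) + 665·53 = 1.
Times 832: 132·(-222144) + 665·44096 = 832, so (-222144, 44096) solves it.
Adding 335·665 to s and subtracting 335·132 from t gives the tidier solution (631, -124).
Indeed 132·631 + 665·(-124) = 83292 − 82460 = 832.

s = 631, t = -124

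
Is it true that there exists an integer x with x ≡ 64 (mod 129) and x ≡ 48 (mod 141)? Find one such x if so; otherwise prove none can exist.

gcd(129, 141) = 3. If x ≡ 64 (mod 129) and x ≡ 48 (mod 141), then x ≡ 64 (mod 3) and x ≡ 48 (mod 3).
These are incompatible: 64 − 48 = 16 is not divisible by 3.
So no integer satisfies both congruences.

No, no such integer exists.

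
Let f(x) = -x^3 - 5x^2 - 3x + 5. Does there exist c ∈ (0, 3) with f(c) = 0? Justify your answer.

Such a root exists.

f(0) = 5 and f(3) = -76, which have opposite signs.
As a polynomial, f is continuous on every closed interval.
By the Intermediate Value Theorem f must vanish at some point of (0, 3).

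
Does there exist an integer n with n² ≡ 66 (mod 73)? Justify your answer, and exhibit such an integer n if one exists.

73 is prime, so by Euler's criterion 66 is a square mod 73 iff 66^((73−1)/2) = 66^36 ≡ 1 (mod 73).
Repeated squaring mod 73: 66^2 = 4356 ≡ 49; 66^4 ≡ 49² = 2401 ≡ 65; 66^8 ≡ 65² = 4225 ≡ 64; 66^16 ≡ 64² = 4096 ≡ 8; 66^32 ≡ 8² = 64 ≡ 64.
Since 36 = 32 + 4, 66^36 ≡ 64 · 65; multiplying out mod 73: 64·65 = 4160 ≡ 72. Thus 66^36 ≡ 72 ≡ −1 (mod 73).
The value −1 means 66 is a non-residue modulo 73, so n² ≡ 66 (mod 73) is impossible.

No such integer exists.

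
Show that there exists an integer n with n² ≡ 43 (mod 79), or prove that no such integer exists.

Apply Euler's criterion with the prime 79: 43 is a quadratic residue iff 43^39 ≡ 1 (mod 79), and a non-residue iff it is ≡ −1.
Repeated squaring mod 79: 43^2 = 1849 ≡ 32; 43^4 ≡ 32² = 1024 ≡ 76; 43^8 ≡ 76² = 5776 ≡ 9; 43^16 ≡ 9² = 81 ≡ 2; 43^32 ≡ 2² = 4 ≡ 4.
Since 39 = 32 + 4 + 2 + 1, 43^39 ≡ 4 · 76 · 32 · 43; multiplying out mod 79: 4·76 = 304 ≡ 67, then 67·32 = 2144 ≡ 11, then 11·43 = 473 ≡ 78. Thus 43^39 ≡ 78 ≡ −1 (mod 79).
By Euler's criterion 43 is a quadratic non-residue mod 79: no n satisfies n² ≡ 43 (mod 79).

No, no such integer exists.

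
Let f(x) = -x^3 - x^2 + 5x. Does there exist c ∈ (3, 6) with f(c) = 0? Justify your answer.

f has no root in that interval.

f(3) = -21 and f(6) = -222, both negative, so a sign-change argument is unavailable; we show f keeps this sign on the whole interval.
Shift to the endpoint 3: with x = 3 + u (0 < u < 3), one computes f(3 + u) = -u^3 - 10u^2 - 28u - 21.
The nonzero coefficients here are all negative, so for u > 0 every term is negative (or zero), and the constant term -21 is strictly negative.
So f is strictly negative on (3, 6); no root exists in the interval.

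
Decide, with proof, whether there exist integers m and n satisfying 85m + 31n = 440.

85 and 31 are coprime, so 85m + 31n ranges over all of ℤ.
Run the Euclidean algorithm on 85 and 31: 85 = 2·31 + 23, 31 = 1·23 + 8, 23 = 2·8 + 7, 8 = 1·7 + 1, 7 = 7·1 + 0.
Back-substituting, 1 = 8 − 1·7 = 8 − (23 − 2·8) = −23 + 3·8 = −23 + 3·(31 − 1·23) = 3·31 − 4·23 = 3·31 − 4·(85 − 2·31) = −4·85 + 11·31; that is, 85·(-4) + 31·11 = 1.
Scaling by 440 gives the particular solution (m, n) = (-1760, 4840).
The general solution is m = -1760 + 31k, n = 4840 − 85k; taking k = 57 gives the smaller pair m = 7, n = -5.
Indeed 85·7 + 31·(-5) = 595 − 155 = 440.

m = 7, n = -5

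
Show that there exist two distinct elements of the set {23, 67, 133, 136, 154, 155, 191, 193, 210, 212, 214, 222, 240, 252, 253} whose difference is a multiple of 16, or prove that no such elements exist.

Reduce each element modulo 16: 23↦7, 67↦3, 133↦5, 136↦8, 154↦10, 155↦11, 191↦15, 193↦1, 210↦2, 212↦4, 214↦6, 222↦14, 240↦0, 252↦12, 253↦13.
All 15 residues are distinct, so no two elements differ by a multiple of 16.

There is no such pair.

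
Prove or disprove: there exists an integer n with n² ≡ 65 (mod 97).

n = 29

Take n = 29. Then 29² = 841 = 8·97 + 65, so 29² ≡ 65 (mod 97).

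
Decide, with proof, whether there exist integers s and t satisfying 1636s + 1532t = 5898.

gcd(1636, 1532) = 4, so every integer of the form 1636s + 1532t is a multiple of 4.
However 5898 leaves remainder 2 on division by 4.
Therefore 1636s + 1532t = 5898 has no solution in integers.

There are no such integers.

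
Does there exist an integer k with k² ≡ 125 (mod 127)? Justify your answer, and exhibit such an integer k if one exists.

127 is prime, so by Euler's criterion 125 is a square mod 127 iff 125^((127−1)/2) = 125^63 ≡ 1 (mod 127).
Repeated squaring mod 127: 125^2 = 15625 ≡ 4; 125^4 ≡ 4² = 16 ≡ 16; 125^8 ≡ 16² = 256 ≡ 2; 125^16 ≡ 2² = 4 ≡ 4; 125^32 ≡ 4² = 16 ≡ 16.
Since 63 = 32 + 16 + 8 + 4 + 2 + 1, 125^63 ≡ 16 · 4 · 2 · 16 · 4 · 125; multiplying out mod 127: 16·4 = 64 ≡ 64, then 64·2 = 128 ≡ 1, then 1·16 = 16 ≡ 16, then 16·4 = 64 ≡ 64, then 64·125 = 8000 ≡ 126. Thus 125^63 ≡ 126 ≡ −1 (mod 127).
By Euler's criterion 125 is a quadratic non-residue mod 127: no k satisfies k² ≡ 125 (mod 127).

No such integer exists.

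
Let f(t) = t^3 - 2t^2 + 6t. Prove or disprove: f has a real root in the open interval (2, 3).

f(2) = 12 and f(3) = 27, both positive.
f'(t) = 3t^2 - 4t + 6 has discriminant (-4)² − 4·3·6 = -56 < 0, so f' has no real roots and is positive for every real t.
Hence f is strictly increasing on ℝ, and in particular on [2, 3]. A strictly monotone function with same-sign endpoint values stays positive on the whole interval, so f has no zero in (2, 3).

No such root exists.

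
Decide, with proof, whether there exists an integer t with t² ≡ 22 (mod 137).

t = 61

Take t = 61. Then 61² = 3721 = 27·137 + 22, so 61² ≡ 22 (mod 137).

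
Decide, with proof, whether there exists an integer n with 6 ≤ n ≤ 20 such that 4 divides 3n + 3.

At n = 7 we get 3·7 + 3 = 24, and 24 = 4·6.

n = 7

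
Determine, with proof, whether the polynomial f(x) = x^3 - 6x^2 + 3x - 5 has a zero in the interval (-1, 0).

No such root exists.

The endpoint values f(-1) = -15 and f(0) = -5 are both negative. Claim: f(x) < 0 for every x in (-1, 0).
Shift to the endpoint 0: with x = −u (0 < u < 1), one computes f(−u) = -u^3 - 6u^2 - 3u - 5.
All 4 nonzero coefficients of this polynomial in u are negative; hence for u > 0 the value is a sum of negative terms (the constant -5 among them).
Therefore f(x) < 0 throughout (-1, 0), and f has no zero there.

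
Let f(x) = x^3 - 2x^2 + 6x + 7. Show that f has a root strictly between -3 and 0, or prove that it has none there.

Yes, f has a root in the interval.

f(-3) = -56 and f(0) = 7, which have opposite signs.
Since f is a polynomial it is continuous on [-3, 0].
By the Intermediate Value Theorem f must vanish at some point of (-3, 0).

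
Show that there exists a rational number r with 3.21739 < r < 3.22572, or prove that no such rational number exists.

Multiplying by 9: 9·3.21739 = 28.95651 and 9·3.22572 = 29.03148, so the integer 29 lies strictly between them.
So r = 29/9 works: it is a ratio of integers, and dividing 9·3.21739 < 29 < 9·3.22572 through by 9 gives 3.21739 < 29/9 < 3.22572.

r = 29/9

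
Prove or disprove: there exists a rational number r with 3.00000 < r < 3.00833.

Multiplying by 121: 121·3.00000 = 363.00000 and 121·3.00833 = 364.00793, so the integer 364 lies strictly between them.
Hence 364/121 is a rational number with 3.00000 < 364/121 < 3.00833.

r = 364/121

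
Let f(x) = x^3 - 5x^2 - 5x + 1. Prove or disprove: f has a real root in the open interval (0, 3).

f(0) = 1 and f(3) = -32, which have opposite signs.
As a polynomial, f is continuous on every closed interval.
By the Intermediate Value Theorem f must vanish at some point of (0, 3).

Such a root exists.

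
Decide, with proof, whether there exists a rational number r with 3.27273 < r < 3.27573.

r = 131/40

Scale by 40: the interval becomes (130.90920, 131.02920), which contains the integer 131.
So r = 131/40 works: it is a ratio of integers, and dividing 40·3.27273 < 131 < 40·3.27573 through by 40 gives 3.27273 < 131/40 < 3.27573.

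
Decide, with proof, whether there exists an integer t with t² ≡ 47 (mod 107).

Take t = 58. Then 58² = 3364 = 31·107 + 47, so 58² ≡ 47 (mod 107).

t = 58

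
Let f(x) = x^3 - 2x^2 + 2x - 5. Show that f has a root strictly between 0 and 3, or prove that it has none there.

f(0) = -5 and f(3) = 10, which have opposite signs.
Since f is a polynomial it is continuous on [0, 3].
By the Intermediate Value Theorem f must vanish at some point of (0, 3).

Yes, f has a root in the interval.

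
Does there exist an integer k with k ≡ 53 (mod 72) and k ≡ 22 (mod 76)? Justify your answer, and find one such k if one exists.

There is no such integer.

Reduce both congruences modulo 4, which divides 72 and 76: they say k ≡ 53 (mod 4) and k ≡ 22 (mod 4).
However 53 ≡ 1 and 22 ≡ 2 (mod 4), and 1 ≠ 2.
Therefore no such k exists.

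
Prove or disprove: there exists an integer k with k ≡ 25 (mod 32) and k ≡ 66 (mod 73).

k = 2329

The moduli 32 and 73 are coprime, so by the Chinese Remainder Theorem a unique solution modulo 2336 exists.
Any solution of the first congruence is k = 25 + 32t; substituting into the second, 32t ≡ 66 − 25 ≡ 41 (mod 73).
To invert 32 modulo 73: 73 = 2·32 + 9, 32 = 3·9 + 5, 9 = 1·5 + 4, 5 = 1·4 + 1, 4 = 4·1 + 0, and unwinding, 1 = 5 − 1·4 = 5 − (9 − 1·5) = −9 + 2·5 = −9 + 2·(32 − 3·9) = 2·32 − 7·9 = 2·32 − 7·(73 − 2·32) = −7·73 + 16·32. Thus 32⁻¹ ≡ 16 (mod 73).
Multiplying by 16: t ≡ 16·41 = 656 ≡ 72 (mod 73).
With t = 72: k = 25 + 32·72 = 2329.
Indeed 2329 ≡ 25 (mod 32) and 2329 ≡ 66 (mod 73).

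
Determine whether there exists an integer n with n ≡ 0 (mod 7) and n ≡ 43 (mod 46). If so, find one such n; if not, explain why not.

n = 273

gcd(7, 46) = 1, so the Chinese Remainder Theorem guarantees exactly one residue class mod 322 satisfying both.
Any solution of the first congruence is n = 0 + 7t; substituting into the second, 7t ≡ 43 − 0 ≡ 43 (mod 46).
Note 7·33 = 231 ≡ 1 (mod 46) (as 231 − 1 = 5·46), so 7⁻¹ ≡ 33.
Multiplying by 33: t ≡ 33·43 = 1419 ≡ 39 (mod 46).
Taking t = 39 gives n = 0 + 7·39 = 273.
Check: 273 mod 7 = 0, 273 mod 46 = 43. ✓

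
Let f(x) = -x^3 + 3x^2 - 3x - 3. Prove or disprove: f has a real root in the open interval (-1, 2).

f(-1) = 4 and f(2) = -5, which have opposite signs.
As a polynomial, f is continuous on every closed interval.
By the Intermediate Value Theorem f must vanish at some point of (-1, 2).

Yes, f has a root in the interval.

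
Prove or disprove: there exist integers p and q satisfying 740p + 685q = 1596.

No, no such integers exist.

Any value of 740p + 685q is a multiple of gcd(740, 685) = 5.
But 1596 = 5·319 + 1, so 5 ∤ 1596.
Hence no integers p, q satisfy the equation.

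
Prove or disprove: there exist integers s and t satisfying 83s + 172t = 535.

Since gcd(83, 172) = 1, every integer is an integer combination of 83 and 172.
Euclidean algorithm: 172 = 2·83 + 6, 83 = 13·6 + 5, 6 = 1·5 + 1, 5 = 5·1 + 0.
Back-substituting, 1 = 6 − 1·5 = 6 − (83 − 13·6) = −83 + 14·6 = −83 + 14·(172 − 2·83) = 14·172 − 29·83; that is, 83·(-29) + 172·14 = 1.
Times 535: 83·(-15515) + 172·7490 = 535, so (-15515, 7490) solves it.
The general solution is s = -15515 + 172k, t = 7490 − 83k; taking k = 91 gives the smaller pair s = 137, t = -63.
Indeed 83·137 + 172·(-63) = 11371 − 10836 = 535.

s = 137, t = -63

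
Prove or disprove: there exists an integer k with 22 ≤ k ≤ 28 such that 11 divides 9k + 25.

No such integer k in that range exists.

At k = 22, 9·22 + 25 = 223 ≡ 3 (mod 11), and each step in k adds 9, giving residues 3, 1, 10, 8, 6, 4, 2 for k = 22, 23, …, 28.
Since 0 is absent from this list, 11 ∤ 9k + 25 for every k with 22 ≤ k ≤ 28.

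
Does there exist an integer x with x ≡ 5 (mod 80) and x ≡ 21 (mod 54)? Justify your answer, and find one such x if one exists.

Here gcd(80, 54) = 2, and both 5 and 21 leave remainder 1 mod 2, so the system is consistent.
Write x = 5 + 80t. Then 80t ≡ 21 − 5 ≡ 16 (mod 54); dividing through by 2 gives 40t ≡ 8 (mod 27).
40 ≡ 13 (mod 27), so this reads 13t ≡ 8 (mod 27). To invert 13 modulo 27: 27 = 2·13 + 1, 13 = 13·1 + 0, and unwinding, 1 = 27 − 2·13. Thus 13⁻¹ ≡ -2 ≡ 25 (mod 27).
Therefore t ≡ 25·8 = 200 ≡ 11 (mod 27).
Then x = 5 + 80·11 = 885.
Verify: 885 = 11·80 + 5 and 885 = 16·54 + 21. ✓

x = 885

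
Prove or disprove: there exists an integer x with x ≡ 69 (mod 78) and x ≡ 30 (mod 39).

x = 69

gcd(78, 39) = 39. A simultaneous solution exists iff 69 ≡ 30 (mod 39); here 69 mod 39 = 30 = 30 mod 39, so it does.
In fact x = 69 itself already satisfies 69 mod 39 = 30.
Indeed 69 ≡ 69 (mod 78) and 69 ≡ 30 (mod 39).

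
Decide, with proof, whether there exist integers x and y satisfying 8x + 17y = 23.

x = 5, y = -1

8 and 17 are coprime, so 8x + 17y ranges over all of ℤ.
Euclidean algorithm: 17 = 2·8 + 1, 8 = 8·1 + 0.
Unwinding: 1 = 17 − 2·8, i.e. 8·(-2) + 17·1 = 1.
Multiplying through by 23: x = (-2)·23 = -46, y = 1·23 = 23 is a solution.
Adding 3·17 to x and subtracting 3·8 from y gives the tidier solution (5, -1).
Check: 8·5 + 17·(-1) = 40 − 17 = 23. ✓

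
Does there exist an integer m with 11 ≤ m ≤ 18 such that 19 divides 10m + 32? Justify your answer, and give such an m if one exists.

At m = 11 the value 142 is not a multiple of 19. Try m = 12: 10·12 + 32 = 152 = 8·19, which is divisible by 19.

m = 12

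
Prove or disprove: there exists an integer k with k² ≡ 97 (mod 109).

k = 36 works: 36² = 1296, and 1296 − 97 = 1199 = 11·109.

k = 36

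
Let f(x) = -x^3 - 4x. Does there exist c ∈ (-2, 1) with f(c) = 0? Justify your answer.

f(-2) = 16 and f(1) = -5, which have opposite signs.
Since f is a polynomial it is continuous on [-2, 1].
The Intermediate Value Theorem then guarantees some c ∈ (-2, 1) with f(c) = 0.

Yes, such a c exists.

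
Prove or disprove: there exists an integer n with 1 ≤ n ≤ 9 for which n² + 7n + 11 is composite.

At n = 9: 9² + 7·9 + 11 = 155 = 5·31, which is composite.

n = 9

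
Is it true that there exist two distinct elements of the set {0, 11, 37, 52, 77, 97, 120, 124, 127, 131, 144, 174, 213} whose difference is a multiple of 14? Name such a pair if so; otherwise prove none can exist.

No such pair exists.

Reduce each element modulo 14: 0↦0, 11↦11, 37↦9, 52↦10, 77↦7, 97↦13, 120↦8, 124↦12, 127↦1, 131↦5, 144↦4, 174↦6, 213↦3.
All 13 residues are distinct, so no two elements differ by a multiple of 14.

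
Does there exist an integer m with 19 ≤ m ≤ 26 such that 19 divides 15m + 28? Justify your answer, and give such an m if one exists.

m = 26

m = 26 works, since 15·26 + 28 = 418 = 22·19.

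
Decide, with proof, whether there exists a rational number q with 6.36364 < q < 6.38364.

Scale by 8: the interval becomes (50.90912, 51.06912), which contains the integer 51.
Dividing back, 6.36364 < 51/8 < 6.38364, and 51/8 is rational.

q = 51/8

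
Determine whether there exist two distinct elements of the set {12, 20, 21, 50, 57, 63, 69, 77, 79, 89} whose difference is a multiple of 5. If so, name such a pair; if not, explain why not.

Yes: 12 and 57.

12 mod 5 = 2 and 57 mod 5 = 2, so 57 − 12 = 45 = 9·5.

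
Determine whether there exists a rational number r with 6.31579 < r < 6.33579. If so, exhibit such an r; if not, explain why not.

r = 19/3

Scale by 3: the interval becomes (18.94737, 19.00737), which contains the integer 19.
So r = 19/3 works: it is a ratio of integers, and dividing 3·6.31579 < 19 < 3·6.33579 through by 3 gives 6.31579 < 19/3 < 6.33579.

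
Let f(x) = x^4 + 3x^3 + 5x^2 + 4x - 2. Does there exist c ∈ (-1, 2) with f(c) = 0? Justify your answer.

f(-1) = -3 and f(2) = 66, which have opposite signs.
Since f is a polynomial it is continuous on [-1, 2].
By the Intermediate Value Theorem f must vanish at some point of (-1, 2).

Yes, such a c exists.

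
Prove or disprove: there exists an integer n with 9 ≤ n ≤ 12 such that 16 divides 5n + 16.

No, no such integer n in that range exists.

For n = 9, 10, 11, 12 the values of 5n + 16 modulo 16 are 13, 2, 7, 12 respectively.
None is 0, so 16 never divides 5n + 16 on this range.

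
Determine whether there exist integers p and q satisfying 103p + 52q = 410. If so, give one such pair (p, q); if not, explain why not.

p = 6, q = -4

103 and 52 are coprime, so 103p + 52q ranges over all of ℤ.
Euclidean algorithm: 103 = 1·52 + 51, 52 = 1·51 + 1, 51 = 51·1 + 0.
Back-substituting, 1 = 52 − 1·51 = 52 − (103 − 1·52) = −103 + 2·52; that is, 103·(-1) + 52·2 = 1.
Scaling by 410 gives the particular solution (p, q) = (-410, 820).
The general solution is p = -410 + 52k, q = 820 − 103k; taking k = 8 gives the smaller pair p = 6, q = -4.
Check: 103·6 + 52·(-4) = 618 − 208 = 410. ✓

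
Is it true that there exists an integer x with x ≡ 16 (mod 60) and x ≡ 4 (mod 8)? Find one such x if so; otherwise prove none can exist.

x = 76

The moduli are not coprime: gcd(60, 8) = 4. Compatibility requires 4 ∣ (4 − 16) = -12, which holds, so solutions exist.
The integers ≡ 16 (mod 60) are 16, 76, …; their remainders mod 8 are 0, 4, so x = 76 is the first that is ≡ 4 (mod 8).
Indeed 76 ≡ 16 (mod 60) and 76 ≡ 4 (mod 8).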